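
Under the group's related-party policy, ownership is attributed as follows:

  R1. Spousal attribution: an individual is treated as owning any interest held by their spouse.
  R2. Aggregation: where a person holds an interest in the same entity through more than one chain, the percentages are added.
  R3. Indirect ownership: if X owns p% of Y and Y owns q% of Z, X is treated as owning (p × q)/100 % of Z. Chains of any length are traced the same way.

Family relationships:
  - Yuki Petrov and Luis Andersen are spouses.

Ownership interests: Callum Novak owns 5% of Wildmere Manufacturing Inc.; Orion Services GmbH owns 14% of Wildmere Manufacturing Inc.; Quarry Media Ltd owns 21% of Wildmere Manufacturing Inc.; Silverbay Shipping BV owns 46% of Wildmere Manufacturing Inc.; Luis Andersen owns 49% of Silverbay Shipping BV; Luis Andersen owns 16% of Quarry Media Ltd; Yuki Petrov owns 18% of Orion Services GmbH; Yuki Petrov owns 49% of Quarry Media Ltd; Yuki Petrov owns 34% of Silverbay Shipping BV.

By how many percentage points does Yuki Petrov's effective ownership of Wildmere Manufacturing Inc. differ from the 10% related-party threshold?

44.35

By spousal attribution (R1), Yuki Petrov is treated as also owning Luis Andersen's interest in Silverbay Shipping BV, giving 34% + 49% = 83%.
By spousal attribution (R1), Yuki Petrov is treated as also owning Luis Andersen's interest in Quarry Media Ltd, giving 49% + 16% = 65%.
Chain via Silverbay Shipping BV (R3): 83% × 46% = 38.18% of Wildmere Manufacturing Inc.
Chain via Orion Services GmbH (R3): 18% × 14% = 2.52% of Wildmere Manufacturing Inc.
Chain via Quarry Media Ltd (R3): 65% × 21% = 13.65% of Wildmere Manufacturing Inc.
Aggregating (R2): 38.18% + 2.52% + 13.65% = 54.35%.
54.35% exceeds the 10% threshold by 44.35 percentage points.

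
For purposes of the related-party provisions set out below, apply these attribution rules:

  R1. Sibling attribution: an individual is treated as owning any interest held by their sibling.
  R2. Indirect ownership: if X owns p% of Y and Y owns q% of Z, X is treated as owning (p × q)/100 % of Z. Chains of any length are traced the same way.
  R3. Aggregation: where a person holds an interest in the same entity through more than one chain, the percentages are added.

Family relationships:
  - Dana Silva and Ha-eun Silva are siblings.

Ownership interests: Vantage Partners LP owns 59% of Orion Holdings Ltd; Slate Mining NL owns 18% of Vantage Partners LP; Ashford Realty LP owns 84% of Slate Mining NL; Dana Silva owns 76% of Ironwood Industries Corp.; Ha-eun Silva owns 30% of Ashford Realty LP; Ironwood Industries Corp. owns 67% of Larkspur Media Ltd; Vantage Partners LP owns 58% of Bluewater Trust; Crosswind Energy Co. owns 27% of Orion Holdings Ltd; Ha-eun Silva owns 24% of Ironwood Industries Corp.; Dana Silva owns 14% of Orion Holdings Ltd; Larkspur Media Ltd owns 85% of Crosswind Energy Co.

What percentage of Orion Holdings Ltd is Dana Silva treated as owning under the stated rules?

32.05274%

By sibling attribution (R1), Dana Silva is treated as also owning Ha-eun Silva's interest in Ironwood Industries Corp, giving 76% + 24% = 100%.
By sibling attribution (R1), Dana Silva is treated as owning Ha-eun Silva's 30% interest in Ashford Realty LP.
Chain via Ironwood Industries Corp. → Larkspur Media Ltd → Crosswind Energy Co. (R2): 100% × 67% × 85% × 27% = 15.3765% of Orion Holdings Ltd.
Direct interest in Orion Holdings Ltd: 14%.
Chain via Ashford Realty LP → Slate Mining NL → Vantage Partners LP (R2): 30% × 84% × 18% × 59% = 2.67624% of Orion Holdings Ltd.
Aggregating (R3): 15.3765% + 14% + 2.67624% = 32.05274%.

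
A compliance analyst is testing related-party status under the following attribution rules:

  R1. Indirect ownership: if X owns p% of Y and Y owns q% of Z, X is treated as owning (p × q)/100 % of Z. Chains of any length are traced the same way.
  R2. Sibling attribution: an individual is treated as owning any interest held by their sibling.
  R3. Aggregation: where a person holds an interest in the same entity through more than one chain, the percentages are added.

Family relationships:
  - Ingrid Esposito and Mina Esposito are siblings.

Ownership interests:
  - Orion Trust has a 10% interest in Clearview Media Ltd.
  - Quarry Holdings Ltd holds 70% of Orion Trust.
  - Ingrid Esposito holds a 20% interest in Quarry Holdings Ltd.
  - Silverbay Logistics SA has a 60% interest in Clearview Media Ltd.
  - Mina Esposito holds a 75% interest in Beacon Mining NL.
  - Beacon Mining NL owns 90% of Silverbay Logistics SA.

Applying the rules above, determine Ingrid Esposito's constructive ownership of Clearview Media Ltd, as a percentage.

41.9%

By sibling attribution (R2), Ingrid Esposito is treated as owning Mina Esposito's 75% interest in Beacon Mining NL.
Chain via Quarry Holdings Ltd → Orion Trust (R1): 20% × 70% × 10% = 1.4% of Clearview Media Ltd.
Chain via Beacon Mining NL → Silverbay Logistics SA (R1): 75% × 90% × 60% = 40.5% of Clearview Media Ltd.
Aggregating (R3): 1.4% + 40.5% = 41.9%.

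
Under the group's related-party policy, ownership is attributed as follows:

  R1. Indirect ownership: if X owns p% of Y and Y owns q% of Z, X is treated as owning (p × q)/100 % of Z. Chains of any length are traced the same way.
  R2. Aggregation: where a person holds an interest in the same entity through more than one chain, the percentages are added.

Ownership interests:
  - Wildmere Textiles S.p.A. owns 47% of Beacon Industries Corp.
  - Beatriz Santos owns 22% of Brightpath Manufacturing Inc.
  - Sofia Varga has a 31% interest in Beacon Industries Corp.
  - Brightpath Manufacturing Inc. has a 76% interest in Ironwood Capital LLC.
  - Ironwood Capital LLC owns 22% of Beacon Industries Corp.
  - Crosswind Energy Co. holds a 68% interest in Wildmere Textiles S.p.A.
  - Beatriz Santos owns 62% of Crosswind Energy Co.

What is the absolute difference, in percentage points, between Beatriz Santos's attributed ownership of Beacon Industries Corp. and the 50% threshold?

Chain via Brightpath Manufacturing Inc. → Ironwood Capital LLC (R1): 22% × 76% × 22% = 3.6784% of Beacon Industries Corp.
Chain via Crosswind Energy Co. → Wildmere Textiles S.p.A. (R1): 62% × 68% × 47% = 19.8152% of Beacon Industries Corp.
Aggregating (R2): 3.6784% + 19.8152% = 23.4936%.
23.4936% falls short of the 50% threshold by 26.5064 percentage points.

26.5064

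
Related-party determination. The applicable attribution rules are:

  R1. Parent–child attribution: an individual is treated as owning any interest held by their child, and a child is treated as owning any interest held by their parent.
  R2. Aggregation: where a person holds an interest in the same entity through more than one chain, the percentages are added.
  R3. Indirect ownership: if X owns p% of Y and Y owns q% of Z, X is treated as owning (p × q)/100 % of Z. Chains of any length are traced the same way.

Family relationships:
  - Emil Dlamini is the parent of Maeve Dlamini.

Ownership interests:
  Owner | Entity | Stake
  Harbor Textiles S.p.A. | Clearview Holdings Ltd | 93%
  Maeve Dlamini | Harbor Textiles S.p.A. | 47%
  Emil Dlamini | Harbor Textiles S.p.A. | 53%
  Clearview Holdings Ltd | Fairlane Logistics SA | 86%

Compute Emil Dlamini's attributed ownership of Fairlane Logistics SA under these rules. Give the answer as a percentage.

79.98%

By parent–child attribution (R1), Emil Dlamini is treated as also owning Maeve Dlamini's interest in Harbor Textiles S.p.A, giving 53% + 47% = 100%.
Chain via Harbor Textiles S.p.A. → Clearview Holdings Ltd (R3): 100% × 93% × 86% = 79.98% of Fairlane Logistics SA.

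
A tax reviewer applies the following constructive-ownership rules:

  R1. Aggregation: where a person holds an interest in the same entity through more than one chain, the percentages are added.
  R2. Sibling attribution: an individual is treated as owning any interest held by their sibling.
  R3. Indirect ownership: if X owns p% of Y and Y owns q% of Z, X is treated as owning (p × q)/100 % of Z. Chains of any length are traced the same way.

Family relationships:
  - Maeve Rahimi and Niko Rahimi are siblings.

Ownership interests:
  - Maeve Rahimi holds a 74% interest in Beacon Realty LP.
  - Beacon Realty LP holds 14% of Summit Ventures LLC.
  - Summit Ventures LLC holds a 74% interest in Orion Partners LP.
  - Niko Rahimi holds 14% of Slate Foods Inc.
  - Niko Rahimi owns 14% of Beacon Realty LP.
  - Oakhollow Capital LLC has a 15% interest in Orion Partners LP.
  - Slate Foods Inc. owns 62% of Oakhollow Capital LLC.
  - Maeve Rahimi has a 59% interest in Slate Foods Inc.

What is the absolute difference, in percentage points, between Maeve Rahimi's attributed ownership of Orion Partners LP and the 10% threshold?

5.9058

By sibling attribution (R2), Maeve Rahimi is treated as also owning Niko Rahimi's interest in Slate Foods Inc, giving 59% + 14% = 73%.
By sibling attribution (R2), Maeve Rahimi is treated as also owning Niko Rahimi's interest in Beacon Realty LP, giving 74% + 14% = 88%.
Chain via Slate Foods Inc. → Oakhollow Capital LLC (R3): 73% × 62% × 15% = 6.789% of Orion Partners LP.
Chain via Beacon Realty LP → Summit Ventures LLC (R3): 88% × 14% × 74% = 9.1168% of Orion Partners LP.
Aggregating (R1): 6.789% + 9.1168% = 15.9058%.
15.9058% exceeds the 10% threshold by 5.9058 percentage points.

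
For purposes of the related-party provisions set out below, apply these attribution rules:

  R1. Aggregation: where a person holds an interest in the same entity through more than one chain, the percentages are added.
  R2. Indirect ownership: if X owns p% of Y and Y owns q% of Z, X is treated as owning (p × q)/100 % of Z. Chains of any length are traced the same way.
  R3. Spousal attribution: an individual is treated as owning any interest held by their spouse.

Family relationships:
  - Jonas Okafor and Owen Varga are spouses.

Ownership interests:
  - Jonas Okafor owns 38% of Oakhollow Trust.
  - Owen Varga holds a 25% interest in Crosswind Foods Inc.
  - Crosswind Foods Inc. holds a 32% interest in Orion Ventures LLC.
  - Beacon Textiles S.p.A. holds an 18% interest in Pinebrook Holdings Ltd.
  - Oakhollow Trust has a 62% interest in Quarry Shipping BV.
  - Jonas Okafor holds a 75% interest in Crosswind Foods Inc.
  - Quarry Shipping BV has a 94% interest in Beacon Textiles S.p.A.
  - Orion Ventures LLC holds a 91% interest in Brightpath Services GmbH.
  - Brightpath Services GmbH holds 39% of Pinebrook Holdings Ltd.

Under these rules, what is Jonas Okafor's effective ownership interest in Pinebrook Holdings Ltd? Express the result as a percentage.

By spousal attribution (R3), Jonas Okafor is treated as also owning Owen Varga's interest in Crosswind Foods Inc, giving 75% + 25% = 100%.
Chain via Crosswind Foods Inc. → Orion Ventures LLC → Brightpath Services GmbH (R2): 100% × 32% × 91% × 39% = 11.3568% of Pinebrook Holdings Ltd.
Chain via Oakhollow Trust → Quarry Shipping BV → Beacon Textiles S.p.A. (R2): 38% × 62% × 94% × 18% = 3.986352% of Pinebrook Holdings Ltd.
Aggregating (R1): 11.3568% + 3.986352% = 15.343152%.

15.343152%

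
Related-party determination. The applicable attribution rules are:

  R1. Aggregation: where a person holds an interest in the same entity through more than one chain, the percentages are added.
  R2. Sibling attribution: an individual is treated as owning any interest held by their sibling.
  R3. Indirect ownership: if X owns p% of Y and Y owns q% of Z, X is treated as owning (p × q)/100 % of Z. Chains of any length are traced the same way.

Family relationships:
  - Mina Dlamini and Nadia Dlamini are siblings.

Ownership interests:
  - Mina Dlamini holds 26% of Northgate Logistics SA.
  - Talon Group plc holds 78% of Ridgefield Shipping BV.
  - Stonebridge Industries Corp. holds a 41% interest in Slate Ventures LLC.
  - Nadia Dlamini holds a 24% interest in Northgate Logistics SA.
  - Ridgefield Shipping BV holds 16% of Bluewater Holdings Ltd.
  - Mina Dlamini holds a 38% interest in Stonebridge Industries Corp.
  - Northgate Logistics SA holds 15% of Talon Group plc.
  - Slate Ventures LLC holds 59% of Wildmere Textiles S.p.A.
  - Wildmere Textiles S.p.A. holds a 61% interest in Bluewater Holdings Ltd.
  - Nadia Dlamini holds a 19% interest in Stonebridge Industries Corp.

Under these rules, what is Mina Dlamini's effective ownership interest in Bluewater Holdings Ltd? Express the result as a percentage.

9.346863%

By sibling attribution (R2), Mina Dlamini is treated as also owning Nadia Dlamini's interest in Northgate Logistics SA, giving 26% + 24% = 50%.
By sibling attribution (R2), Mina Dlamini is treated as also owning Nadia Dlamini's interest in Stonebridge Industries Corp, giving 38% + 19% = 57%.
Chain via Northgate Logistics SA → Talon Group plc → Ridgefield Shipping BV (R3): 50% × 15% × 78% × 16% = 0.936% of Bluewater Holdings Ltd.
Chain via Stonebridge Industries Corp. → Slate Ventures LLC → Wildmere Textiles S.p.A. (R3): 57% × 41% × 59% × 61% = 8.410863% of Bluewater Holdings Ltd.
Aggregating (R1): 0.936% + 8.410863% = 9.346863%.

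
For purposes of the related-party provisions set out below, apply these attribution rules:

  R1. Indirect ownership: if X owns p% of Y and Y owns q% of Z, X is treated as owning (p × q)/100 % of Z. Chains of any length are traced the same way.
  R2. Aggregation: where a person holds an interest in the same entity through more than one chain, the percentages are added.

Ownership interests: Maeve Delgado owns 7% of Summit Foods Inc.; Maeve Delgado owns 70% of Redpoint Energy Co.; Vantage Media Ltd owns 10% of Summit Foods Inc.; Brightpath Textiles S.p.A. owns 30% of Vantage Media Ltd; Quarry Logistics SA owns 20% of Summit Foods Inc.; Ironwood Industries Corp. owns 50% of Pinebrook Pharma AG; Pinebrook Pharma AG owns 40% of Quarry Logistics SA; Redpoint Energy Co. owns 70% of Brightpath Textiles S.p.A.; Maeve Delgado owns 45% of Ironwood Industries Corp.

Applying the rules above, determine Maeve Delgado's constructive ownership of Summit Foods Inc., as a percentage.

Chain via Ironwood Industries Corp. → Pinebrook Pharma AG → Quarry Logistics SA (R1): 45% × 50% × 40% × 20% = 1.8% of Summit Foods Inc.
Chain via Redpoint Energy Co. → Brightpath Textiles S.p.A. → Vantage Media Ltd (R1): 70% × 70% × 30% × 10% = 1.47% of Summit Foods Inc.
Direct interest in Summit Foods Inc: 7%.
Aggregating (R2): 1.8% + 1.47% + 7% = 10.27%.

10.27%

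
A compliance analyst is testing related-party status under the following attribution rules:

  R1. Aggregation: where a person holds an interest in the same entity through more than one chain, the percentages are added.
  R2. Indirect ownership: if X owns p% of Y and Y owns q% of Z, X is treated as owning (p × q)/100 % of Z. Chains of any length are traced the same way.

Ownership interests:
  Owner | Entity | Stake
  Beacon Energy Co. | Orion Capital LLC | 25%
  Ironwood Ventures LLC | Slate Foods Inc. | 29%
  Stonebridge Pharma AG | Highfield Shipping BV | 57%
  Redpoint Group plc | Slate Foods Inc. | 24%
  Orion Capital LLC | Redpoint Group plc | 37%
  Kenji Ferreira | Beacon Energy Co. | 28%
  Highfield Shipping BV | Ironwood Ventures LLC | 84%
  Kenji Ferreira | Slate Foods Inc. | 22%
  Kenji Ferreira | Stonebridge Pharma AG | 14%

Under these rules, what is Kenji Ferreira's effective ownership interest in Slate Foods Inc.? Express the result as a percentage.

24.565528%

Chain via Beacon Energy Co. → Orion Capital LLC → Redpoint Group plc (R2): 28% × 25% × 37% × 24% = 0.6216% of Slate Foods Inc.
Chain via Stonebridge Pharma AG → Highfield Shipping BV → Ironwood Ventures LLC (R2): 14% × 57% × 84% × 29% = 1.943928% of Slate Foods Inc.
Direct interest in Slate Foods Inc: 22%.
Aggregating (R1): 0.6216% + 1.943928% + 22% = 24.565528%.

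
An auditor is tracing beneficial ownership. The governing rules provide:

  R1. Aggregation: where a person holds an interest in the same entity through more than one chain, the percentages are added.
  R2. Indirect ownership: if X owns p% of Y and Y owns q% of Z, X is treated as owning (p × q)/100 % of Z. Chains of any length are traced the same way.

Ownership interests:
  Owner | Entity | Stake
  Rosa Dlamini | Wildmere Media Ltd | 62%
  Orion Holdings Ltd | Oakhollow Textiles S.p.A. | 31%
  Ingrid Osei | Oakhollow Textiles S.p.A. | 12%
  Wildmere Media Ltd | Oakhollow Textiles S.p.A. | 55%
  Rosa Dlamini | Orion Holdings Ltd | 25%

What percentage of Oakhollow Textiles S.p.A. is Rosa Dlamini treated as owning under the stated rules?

41.85%

Chain via Wildmere Media Ltd (R2): 62% × 55% = 34.1% of Oakhollow Textiles S.p.A.
Chain via Orion Holdings Ltd (R2): 25% × 31% = 7.75% of Oakhollow Textiles S.p.A.
Aggregating (R1): 34.1% + 7.75% = 41.85%.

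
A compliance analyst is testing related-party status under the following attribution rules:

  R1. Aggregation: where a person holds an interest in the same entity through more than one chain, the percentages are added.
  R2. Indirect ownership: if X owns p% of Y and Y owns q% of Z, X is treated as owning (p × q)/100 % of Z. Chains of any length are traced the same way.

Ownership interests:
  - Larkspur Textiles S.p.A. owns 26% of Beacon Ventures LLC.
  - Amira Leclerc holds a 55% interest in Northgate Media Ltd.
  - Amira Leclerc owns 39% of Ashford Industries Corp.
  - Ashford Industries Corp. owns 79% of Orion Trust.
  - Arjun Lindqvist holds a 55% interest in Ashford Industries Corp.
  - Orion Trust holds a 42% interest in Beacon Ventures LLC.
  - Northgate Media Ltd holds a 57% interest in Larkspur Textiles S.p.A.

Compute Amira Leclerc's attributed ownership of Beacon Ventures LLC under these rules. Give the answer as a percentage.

21.0912%

Chain via Ashford Industries Corp. → Orion Trust (R2): 39% × 79% × 42% = 12.9402% of Beacon Ventures LLC.
Chain via Northgate Media Ltd → Larkspur Textiles S.p.A. (R2): 55% × 57% × 26% = 8.151% of Beacon Ventures LLC.
Aggregating (R1): 12.9402% + 8.151% = 21.0912%.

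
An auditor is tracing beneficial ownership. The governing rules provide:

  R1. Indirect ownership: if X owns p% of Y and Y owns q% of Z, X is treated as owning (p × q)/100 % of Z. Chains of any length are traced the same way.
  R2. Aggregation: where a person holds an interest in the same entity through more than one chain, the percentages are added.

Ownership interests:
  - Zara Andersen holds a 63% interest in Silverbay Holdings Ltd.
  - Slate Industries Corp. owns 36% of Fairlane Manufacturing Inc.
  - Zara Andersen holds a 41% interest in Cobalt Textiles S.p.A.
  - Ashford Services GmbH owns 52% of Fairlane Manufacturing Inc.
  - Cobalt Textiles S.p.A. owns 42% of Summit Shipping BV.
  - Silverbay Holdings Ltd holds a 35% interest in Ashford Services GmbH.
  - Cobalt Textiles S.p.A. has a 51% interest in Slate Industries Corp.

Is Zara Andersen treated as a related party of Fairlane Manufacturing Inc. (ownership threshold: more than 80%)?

No

Chain via Silverbay Holdings Ltd → Ashford Services GmbH (R1): 63% × 35% × 52% = 11.466% of Fairlane Manufacturing Inc.
Chain via Cobalt Textiles S.p.A. → Slate Industries Corp. (R1): 41% × 51% × 36% = 7.5276% of Fairlane Manufacturing Inc.
Aggregating (R2): 11.466% + 7.5276% = 18.9936%.
18.9936% does not exceed the 80% threshold, so Zara is not a related party to Fairlane Manufacturing Inc.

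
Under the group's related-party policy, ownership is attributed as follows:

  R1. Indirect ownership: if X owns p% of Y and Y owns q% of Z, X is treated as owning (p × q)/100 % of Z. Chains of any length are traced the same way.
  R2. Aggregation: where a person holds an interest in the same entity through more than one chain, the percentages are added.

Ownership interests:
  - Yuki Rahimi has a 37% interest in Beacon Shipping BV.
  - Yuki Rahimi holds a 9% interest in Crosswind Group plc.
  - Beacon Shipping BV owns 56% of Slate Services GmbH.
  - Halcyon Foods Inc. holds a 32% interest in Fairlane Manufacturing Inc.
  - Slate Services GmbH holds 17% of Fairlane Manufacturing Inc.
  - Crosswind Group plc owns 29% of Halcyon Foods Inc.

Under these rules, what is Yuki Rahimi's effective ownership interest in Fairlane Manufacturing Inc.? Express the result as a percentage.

Chain via Beacon Shipping BV → Slate Services GmbH (R1): 37% × 56% × 17% = 3.5224% of Fairlane Manufacturing Inc.
Chain via Crosswind Group plc → Halcyon Foods Inc. (R1): 9% × 29% × 32% = 0.8352% of Fairlane Manufacturing Inc.
Aggregating (R2): 3.5224% + 0.8352% = 4.3576%.

4.3576%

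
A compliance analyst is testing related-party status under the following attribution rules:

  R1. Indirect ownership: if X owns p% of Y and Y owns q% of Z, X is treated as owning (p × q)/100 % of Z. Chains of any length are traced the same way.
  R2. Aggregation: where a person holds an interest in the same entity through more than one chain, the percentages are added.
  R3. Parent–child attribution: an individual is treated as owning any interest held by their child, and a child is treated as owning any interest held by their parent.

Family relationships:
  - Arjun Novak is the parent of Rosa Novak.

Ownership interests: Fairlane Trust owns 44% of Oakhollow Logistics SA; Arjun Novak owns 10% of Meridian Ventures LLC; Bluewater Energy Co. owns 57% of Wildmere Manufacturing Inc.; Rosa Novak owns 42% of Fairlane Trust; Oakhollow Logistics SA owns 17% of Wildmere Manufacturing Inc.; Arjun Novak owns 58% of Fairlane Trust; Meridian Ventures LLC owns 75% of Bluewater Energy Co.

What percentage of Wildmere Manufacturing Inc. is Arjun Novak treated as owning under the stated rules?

11.755%

By parent–child attribution (R3), Arjun Novak is treated as also owning Rosa Novak's interest in Fairlane Trust, giving 58% + 42% = 100%.
Chain via Fairlane Trust → Oakhollow Logistics SA (R1): 100% × 44% × 17% = 7.48% of Wildmere Manufacturing Inc.
Chain via Meridian Ventures LLC → Bluewater Energy Co. (R1): 10% × 75% × 57% = 4.275% of Wildmere Manufacturing Inc.
Aggregating (R2): 7.48% + 4.275% = 11.755%.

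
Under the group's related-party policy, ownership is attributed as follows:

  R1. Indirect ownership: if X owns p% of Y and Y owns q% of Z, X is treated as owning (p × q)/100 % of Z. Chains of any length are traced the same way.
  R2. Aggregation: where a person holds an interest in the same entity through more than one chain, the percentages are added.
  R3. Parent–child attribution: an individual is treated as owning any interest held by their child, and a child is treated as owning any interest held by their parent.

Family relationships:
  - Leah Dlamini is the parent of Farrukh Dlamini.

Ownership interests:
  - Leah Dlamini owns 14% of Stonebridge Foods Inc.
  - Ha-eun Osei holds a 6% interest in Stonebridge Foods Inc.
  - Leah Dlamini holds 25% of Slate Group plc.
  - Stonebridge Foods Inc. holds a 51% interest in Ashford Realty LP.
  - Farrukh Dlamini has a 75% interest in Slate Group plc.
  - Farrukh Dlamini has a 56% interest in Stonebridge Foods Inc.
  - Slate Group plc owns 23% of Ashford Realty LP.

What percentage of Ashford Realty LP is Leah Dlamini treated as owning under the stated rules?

58.7%

By parent–child attribution (R3), Leah Dlamini is treated as also owning Farrukh Dlamini's interest in Slate Group plc, giving 25% + 75% = 100%.
By parent–child attribution (R3), Leah Dlamini is treated as also owning Farrukh Dlamini's interest in Stonebridge Foods Inc, giving 14% + 56% = 70%.
Chain via Slate Group plc (R1): 100% × 23% = 23% of Ashford Realty LP.
Chain via Stonebridge Foods Inc. (R1): 70% × 51% = 35.7% of Ashford Realty LP.
Aggregating (R2): 23% + 35.7% = 58.7%.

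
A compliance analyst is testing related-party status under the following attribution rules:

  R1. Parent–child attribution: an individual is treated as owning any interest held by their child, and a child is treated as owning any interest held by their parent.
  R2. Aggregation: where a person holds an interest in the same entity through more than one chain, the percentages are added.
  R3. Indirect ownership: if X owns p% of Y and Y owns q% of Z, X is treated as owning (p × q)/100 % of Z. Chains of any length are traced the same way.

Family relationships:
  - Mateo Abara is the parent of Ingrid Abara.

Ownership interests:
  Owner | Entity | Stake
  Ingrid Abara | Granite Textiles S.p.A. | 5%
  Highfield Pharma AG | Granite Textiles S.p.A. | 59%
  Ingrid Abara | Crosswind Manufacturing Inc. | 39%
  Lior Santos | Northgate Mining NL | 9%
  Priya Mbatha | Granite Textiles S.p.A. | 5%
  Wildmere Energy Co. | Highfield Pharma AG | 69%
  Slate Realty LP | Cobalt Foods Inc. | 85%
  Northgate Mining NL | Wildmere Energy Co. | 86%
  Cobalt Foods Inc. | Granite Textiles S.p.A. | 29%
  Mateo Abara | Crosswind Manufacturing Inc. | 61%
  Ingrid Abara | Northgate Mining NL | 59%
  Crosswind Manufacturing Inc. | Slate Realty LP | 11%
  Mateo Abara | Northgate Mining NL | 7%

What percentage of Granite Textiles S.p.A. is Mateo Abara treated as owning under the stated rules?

By parent–child attribution (R1), Mateo Abara is treated as also owning Ingrid Abara's interest in Northgate Mining NL, giving 7% + 59% = 66%.
By parent–child attribution (R1), Mateo Abara is treated as also owning Ingrid Abara's interest in Crosswind Manufacturing Inc, giving 61% + 39% = 100%.
By parent–child attribution (R1), Mateo Abara is treated as owning Ingrid Abara's 5% interest in Granite Textiles S.p.A.
Chain via Northgate Mining NL → Wildmere Energy Co. → Highfield Pharma AG (R3): 66% × 86% × 69% × 59% = 23.106996% of Granite Textiles S.p.A.
Chain via Crosswind Manufacturing Inc. → Slate Realty LP → Cobalt Foods Inc. (R3): 100% × 11% × 85% × 29% = 2.7115% of Granite Textiles S.p.A.
Direct interest in Granite Textiles S.p.A: 5%.
Aggregating (R2): 23.106996% + 2.7115% + 5% = 30.818496%.

30.818496%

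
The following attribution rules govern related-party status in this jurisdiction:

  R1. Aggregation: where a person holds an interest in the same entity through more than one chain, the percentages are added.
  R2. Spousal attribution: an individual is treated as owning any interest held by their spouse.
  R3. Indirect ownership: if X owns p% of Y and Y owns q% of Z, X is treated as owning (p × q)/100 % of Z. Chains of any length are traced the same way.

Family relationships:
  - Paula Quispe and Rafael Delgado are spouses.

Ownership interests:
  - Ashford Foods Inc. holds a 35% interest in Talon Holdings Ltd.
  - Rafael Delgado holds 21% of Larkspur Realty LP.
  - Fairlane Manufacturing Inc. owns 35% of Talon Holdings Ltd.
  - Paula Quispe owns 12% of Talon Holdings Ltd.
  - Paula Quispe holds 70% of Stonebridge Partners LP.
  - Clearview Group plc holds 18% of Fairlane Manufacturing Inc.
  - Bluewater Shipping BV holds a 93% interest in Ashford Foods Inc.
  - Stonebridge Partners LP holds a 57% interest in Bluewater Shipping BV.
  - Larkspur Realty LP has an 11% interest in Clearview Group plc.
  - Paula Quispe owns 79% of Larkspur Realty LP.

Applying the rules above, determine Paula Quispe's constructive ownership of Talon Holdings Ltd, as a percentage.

25.68045%

By spousal attribution (R2), Paula Quispe is treated as also owning Rafael Delgado's interest in Larkspur Realty LP, giving 79% + 21% = 100%.
Chain via Stonebridge Partners LP → Bluewater Shipping BV → Ashford Foods Inc. (R3): 70% × 57% × 93% × 35% = 12.98745% of Talon Holdings Ltd.
Chain via Larkspur Realty LP → Clearview Group plc → Fairlane Manufacturing Inc. (R3): 100% × 11% × 18% × 35% = 0.693% of Talon Holdings Ltd.
Direct interest in Talon Holdings Ltd: 12%.
Aggregating (R1): 12.98745% + 0.693% + 12% = 25.68045%.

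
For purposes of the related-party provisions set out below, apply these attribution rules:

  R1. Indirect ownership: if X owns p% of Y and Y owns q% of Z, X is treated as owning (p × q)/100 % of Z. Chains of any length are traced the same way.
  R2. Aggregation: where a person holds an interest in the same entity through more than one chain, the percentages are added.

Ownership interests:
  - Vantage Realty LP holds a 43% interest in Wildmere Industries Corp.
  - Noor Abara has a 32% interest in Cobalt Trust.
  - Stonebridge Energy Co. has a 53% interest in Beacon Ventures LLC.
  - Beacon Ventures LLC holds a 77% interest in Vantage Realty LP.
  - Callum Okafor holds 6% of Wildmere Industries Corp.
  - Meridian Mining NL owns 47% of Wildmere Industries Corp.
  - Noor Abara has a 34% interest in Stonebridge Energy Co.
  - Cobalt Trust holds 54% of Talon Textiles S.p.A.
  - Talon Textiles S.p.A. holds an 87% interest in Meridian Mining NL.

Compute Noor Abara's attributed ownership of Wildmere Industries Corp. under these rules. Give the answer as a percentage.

Chain via Stonebridge Energy Co. → Beacon Ventures LLC → Vantage Realty LP (R1): 34% × 53% × 77% × 43% = 5.966422% of Wildmere Industries Corp.
Chain via Cobalt Trust → Talon Textiles S.p.A. → Meridian Mining NL (R1): 32% × 54% × 87% × 47% = 7.065792% of Wildmere Industries Corp.
Aggregating (R2): 5.966422% + 7.065792% = 13.032214%.

13.032214%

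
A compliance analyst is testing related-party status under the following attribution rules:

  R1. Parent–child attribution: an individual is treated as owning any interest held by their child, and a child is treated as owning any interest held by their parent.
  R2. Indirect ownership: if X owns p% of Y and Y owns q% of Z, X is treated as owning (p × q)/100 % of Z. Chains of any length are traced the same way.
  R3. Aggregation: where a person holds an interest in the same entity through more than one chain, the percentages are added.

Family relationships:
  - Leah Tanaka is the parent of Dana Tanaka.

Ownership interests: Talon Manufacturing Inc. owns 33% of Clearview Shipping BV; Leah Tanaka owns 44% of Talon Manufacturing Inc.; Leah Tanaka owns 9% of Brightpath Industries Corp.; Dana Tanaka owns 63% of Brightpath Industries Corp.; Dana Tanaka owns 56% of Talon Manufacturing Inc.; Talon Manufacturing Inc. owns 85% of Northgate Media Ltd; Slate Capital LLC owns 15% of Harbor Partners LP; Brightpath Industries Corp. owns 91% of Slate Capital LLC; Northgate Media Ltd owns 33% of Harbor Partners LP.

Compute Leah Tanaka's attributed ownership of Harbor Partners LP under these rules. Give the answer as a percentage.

By parent–child attribution (R1), Leah Tanaka is treated as also owning Dana Tanaka's interest in Talon Manufacturing Inc, giving 44% + 56% = 100%.
By parent–child attribution (R1), Leah Tanaka is treated as also owning Dana Tanaka's interest in Brightpath Industries Corp, giving 9% + 63% = 72%.
Chain via Talon Manufacturing Inc. → Northgate Media Ltd (R2): 100% × 85% × 33% = 28.05% of Harbor Partners LP.
Chain via Brightpath Industries Corp. → Slate Capital LLC (R2): 72% × 91% × 15% = 9.828% of Harbor Partners LP.
Aggregating (R3): 28.05% + 9.828% = 37.878%.

37.878%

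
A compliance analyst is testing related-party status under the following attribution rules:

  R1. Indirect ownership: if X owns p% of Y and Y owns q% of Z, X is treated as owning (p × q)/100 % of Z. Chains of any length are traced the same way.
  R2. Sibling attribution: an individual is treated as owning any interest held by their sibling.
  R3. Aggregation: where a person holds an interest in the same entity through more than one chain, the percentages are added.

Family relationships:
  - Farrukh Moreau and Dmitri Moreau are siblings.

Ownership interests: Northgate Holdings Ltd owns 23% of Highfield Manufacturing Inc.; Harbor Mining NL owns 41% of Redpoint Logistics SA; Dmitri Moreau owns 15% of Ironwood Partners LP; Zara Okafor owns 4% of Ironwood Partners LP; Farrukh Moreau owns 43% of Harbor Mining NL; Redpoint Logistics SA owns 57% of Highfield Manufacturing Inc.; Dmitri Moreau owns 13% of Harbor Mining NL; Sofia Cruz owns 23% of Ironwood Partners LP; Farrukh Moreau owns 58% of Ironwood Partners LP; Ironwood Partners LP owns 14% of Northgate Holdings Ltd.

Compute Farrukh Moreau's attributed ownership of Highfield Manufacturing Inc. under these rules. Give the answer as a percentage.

15.4378%

By sibling attribution (R2), Farrukh Moreau is treated as also owning Dmitri Moreau's interest in Ironwood Partners LP, giving 58% + 15% = 73%.
By sibling attribution (R2), Farrukh Moreau is treated as also owning Dmitri Moreau's interest in Harbor Mining NL, giving 43% + 13% = 56%.
Chain via Ironwood Partners LP → Northgate Holdings Ltd (R1): 73% × 14% × 23% = 2.3506% of Highfield Manufacturing Inc.
Chain via Harbor Mining NL → Redpoint Logistics SA (R1): 56% × 41% × 57% = 13.0872% of Highfield Manufacturing Inc.
Aggregating (R3): 2.3506% + 13.0872% = 15.4378%.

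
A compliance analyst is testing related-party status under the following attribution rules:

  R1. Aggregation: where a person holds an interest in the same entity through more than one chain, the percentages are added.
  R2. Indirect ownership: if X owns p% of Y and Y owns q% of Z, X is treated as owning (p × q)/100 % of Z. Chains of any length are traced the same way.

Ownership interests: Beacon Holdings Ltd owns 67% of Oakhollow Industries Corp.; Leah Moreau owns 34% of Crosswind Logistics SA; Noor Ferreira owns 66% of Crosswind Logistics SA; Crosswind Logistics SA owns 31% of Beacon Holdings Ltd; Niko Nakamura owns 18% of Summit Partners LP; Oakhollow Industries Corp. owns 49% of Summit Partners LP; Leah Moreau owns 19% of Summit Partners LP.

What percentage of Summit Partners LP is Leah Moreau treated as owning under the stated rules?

22.460282%

Chain via Crosswind Logistics SA → Beacon Holdings Ltd → Oakhollow Industries Corp. (R2): 34% × 31% × 67% × 49% = 3.460282% of Summit Partners LP.
Direct interest in Summit Partners LP: 19%.
Aggregating (R1): 3.460282% + 19% = 22.460282%.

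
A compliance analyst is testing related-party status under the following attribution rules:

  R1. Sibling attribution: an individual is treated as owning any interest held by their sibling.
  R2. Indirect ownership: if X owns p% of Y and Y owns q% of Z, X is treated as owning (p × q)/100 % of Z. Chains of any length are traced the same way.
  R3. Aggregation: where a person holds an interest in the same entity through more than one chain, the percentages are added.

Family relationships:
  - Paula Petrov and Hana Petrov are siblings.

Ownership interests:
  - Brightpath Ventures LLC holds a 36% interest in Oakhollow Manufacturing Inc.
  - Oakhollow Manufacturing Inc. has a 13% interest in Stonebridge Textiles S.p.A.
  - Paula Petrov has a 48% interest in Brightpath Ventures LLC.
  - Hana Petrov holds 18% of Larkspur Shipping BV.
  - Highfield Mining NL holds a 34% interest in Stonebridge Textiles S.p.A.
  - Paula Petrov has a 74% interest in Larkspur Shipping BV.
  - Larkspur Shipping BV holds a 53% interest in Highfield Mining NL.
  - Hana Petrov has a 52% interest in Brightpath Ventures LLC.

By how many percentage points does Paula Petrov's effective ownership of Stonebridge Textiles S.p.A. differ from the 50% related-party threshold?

By sibling attribution (R1), Paula Petrov is treated as also owning Hana Petrov's interest in Brightpath Ventures LLC, giving 48% + 52% = 100%.
By sibling attribution (R1), Paula Petrov is treated as also owning Hana Petrov's interest in Larkspur Shipping BV, giving 74% + 18% = 92%.
Chain via Brightpath Ventures LLC → Oakhollow Manufacturing Inc. (R2): 100% × 36% × 13% = 4.68% of Stonebridge Textiles S.p.A.
Chain via Larkspur Shipping BV → Highfield Mining NL (R2): 92% × 53% × 34% = 16.5784% of Stonebridge Textiles S.p.A.
Aggregating (R3): 4.68% + 16.5784% = 21.2584%.
21.2584% falls short of the 50% threshold by 28.7416 percentage points.

28.7416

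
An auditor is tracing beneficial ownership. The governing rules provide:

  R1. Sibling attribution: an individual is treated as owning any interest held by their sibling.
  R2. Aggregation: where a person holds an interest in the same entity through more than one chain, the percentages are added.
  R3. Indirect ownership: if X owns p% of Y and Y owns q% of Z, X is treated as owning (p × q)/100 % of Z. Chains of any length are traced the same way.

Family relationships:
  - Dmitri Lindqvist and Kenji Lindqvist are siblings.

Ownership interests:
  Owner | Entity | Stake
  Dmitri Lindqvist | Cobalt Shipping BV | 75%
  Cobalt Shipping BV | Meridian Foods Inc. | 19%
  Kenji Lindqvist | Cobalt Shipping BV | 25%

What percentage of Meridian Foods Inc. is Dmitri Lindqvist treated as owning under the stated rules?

19%

By sibling attribution (R1), Dmitri Lindqvist is treated as also owning Kenji Lindqvist's interest in Cobalt Shipping BV, giving 75% + 25% = 100%.
Chain via Cobalt Shipping BV (R3): 100% × 19% = 19% of Meridian Foods Inc.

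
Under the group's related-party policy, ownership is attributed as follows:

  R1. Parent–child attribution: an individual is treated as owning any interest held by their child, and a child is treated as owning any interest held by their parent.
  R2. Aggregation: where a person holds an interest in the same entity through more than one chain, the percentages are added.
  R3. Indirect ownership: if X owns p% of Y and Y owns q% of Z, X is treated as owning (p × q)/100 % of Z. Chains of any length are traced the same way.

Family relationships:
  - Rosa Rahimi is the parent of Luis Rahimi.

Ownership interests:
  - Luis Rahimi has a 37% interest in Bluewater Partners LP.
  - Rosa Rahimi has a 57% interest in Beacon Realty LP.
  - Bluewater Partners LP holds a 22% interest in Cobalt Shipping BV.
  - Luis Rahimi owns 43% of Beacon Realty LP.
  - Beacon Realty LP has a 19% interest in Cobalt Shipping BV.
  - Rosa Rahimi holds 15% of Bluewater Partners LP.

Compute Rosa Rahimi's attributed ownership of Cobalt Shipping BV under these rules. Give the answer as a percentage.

By parent–child attribution (R1), Rosa Rahimi is treated as also owning Luis Rahimi's interest in Beacon Realty LP, giving 57% + 43% = 100%.
By parent–child attribution (R1), Rosa Rahimi is treated as also owning Luis Rahimi's interest in Bluewater Partners LP, giving 15% + 37% = 52%.
Chain via Beacon Realty LP (R3): 100% × 19% = 19% of Cobalt Shipping BV.
Chain via Bluewater Partners LP (R3): 52% × 22% = 11.44% of Cobalt Shipping BV.
Aggregating (R2): 19% + 11.44% = 30.44%.

30.44%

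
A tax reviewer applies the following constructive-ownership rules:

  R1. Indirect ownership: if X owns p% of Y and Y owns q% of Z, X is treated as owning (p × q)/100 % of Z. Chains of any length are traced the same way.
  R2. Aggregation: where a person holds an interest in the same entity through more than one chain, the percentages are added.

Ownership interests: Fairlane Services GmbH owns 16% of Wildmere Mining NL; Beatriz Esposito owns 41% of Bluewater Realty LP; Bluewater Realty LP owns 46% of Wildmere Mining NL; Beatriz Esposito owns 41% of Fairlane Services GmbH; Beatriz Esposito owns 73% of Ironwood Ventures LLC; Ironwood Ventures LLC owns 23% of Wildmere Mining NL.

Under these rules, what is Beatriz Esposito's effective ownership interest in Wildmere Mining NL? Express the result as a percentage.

42.21%

Chain via Ironwood Ventures LLC (R1): 73% × 23% = 16.79% of Wildmere Mining NL.
Chain via Fairlane Services GmbH (R1): 41% × 16% = 6.56% of Wildmere Mining NL.
Chain via Bluewater Realty LP (R1): 41% × 46% = 18.86% of Wildmere Mining NL.
Aggregating (R2): 16.79% + 6.56% + 18.86% = 42.21%.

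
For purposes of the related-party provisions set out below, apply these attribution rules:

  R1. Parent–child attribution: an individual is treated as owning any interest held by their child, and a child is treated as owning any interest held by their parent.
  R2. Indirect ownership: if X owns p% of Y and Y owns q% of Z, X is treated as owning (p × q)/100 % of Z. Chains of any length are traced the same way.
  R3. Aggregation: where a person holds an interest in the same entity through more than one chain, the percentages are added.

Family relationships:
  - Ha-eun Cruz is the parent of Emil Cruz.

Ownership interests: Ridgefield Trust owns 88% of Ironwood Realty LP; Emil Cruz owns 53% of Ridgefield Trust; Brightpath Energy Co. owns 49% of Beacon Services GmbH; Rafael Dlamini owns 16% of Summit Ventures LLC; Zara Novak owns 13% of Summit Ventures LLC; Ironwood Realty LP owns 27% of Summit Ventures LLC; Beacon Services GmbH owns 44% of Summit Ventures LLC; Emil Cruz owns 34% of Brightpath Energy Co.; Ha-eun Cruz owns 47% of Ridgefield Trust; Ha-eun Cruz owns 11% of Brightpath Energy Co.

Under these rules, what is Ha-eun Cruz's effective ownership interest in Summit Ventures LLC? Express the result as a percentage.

33.462%

By parent–child attribution (R1), Ha-eun Cruz is treated as also owning Emil Cruz's interest in Ridgefield Trust, giving 47% + 53% = 100%.
By parent–child attribution (R1), Ha-eun Cruz is treated as also owning Emil Cruz's interest in Brightpath Energy Co, giving 11% + 34% = 45%.
Chain via Ridgefield Trust → Ironwood Realty LP (R2): 100% × 88% × 27% = 23.76% of Summit Ventures LLC.
Chain via Brightpath Energy Co. → Beacon Services GmbH (R2): 45% × 49% × 44% = 9.702% of Summit Ventures LLC.
Aggregating (R3): 23.76% + 9.702% = 33.462%.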